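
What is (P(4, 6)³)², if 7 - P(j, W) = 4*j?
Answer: 531441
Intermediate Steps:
P(j, W) = 7 - 4*j
(P(4, 6)³)² = ((7 - 4*4)³)² = ((7 - 16)³)² = ((-9)³)² = (-729)² = 531441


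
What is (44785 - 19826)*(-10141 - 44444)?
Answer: -1362387015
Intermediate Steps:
(44785 - 19826)*(-10141 - 44444) = 24959*(-54585) = -1362387015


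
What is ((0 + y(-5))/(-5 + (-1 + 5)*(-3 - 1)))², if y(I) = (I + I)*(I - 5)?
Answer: 10000/441 ≈ 22.676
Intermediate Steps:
y(I) = 2*I*(-5 + I) (y(I) = (2*I)*(-5 + I) = 2*I*(-5 + I))
((0 + y(-5))/(-5 + (-1 + 5)*(-3 - 1)))² = ((0 + 2*(-5)*(-5 - 5))/(-5 + (-1 + 5)*(-3 - 1)))² = ((0 + 2*(-5)*(-10))/(-5 + 4*(-4)))² = ((0 + 100)/(-5 - 16))² = (100/(-21))² = (100*(-1/21))² = (-100/21)² = 10000/441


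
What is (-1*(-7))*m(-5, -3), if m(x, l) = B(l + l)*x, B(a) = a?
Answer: 210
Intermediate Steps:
m(x, l) = 2*l*x (m(x, l) = (l + l)*x = (2*l)*x = 2*l*x)
(-1*(-7))*m(-5, -3) = (-1*(-7))*(2*(-3)*(-5)) = 7*30 = 210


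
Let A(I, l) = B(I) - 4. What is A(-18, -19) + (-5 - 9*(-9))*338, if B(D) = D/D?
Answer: 25685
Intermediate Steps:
B(D) = 1
A(I, l) = -3 (A(I, l) = 1 - 4 = -3)
A(-18, -19) + (-5 - 9*(-9))*338 = -3 + (-5 - 9*(-9))*338 = -3 + (-5 + 81)*338 = -3 + 76*338 = -3 + 25688 = 25685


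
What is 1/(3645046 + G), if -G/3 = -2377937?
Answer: 1/10778857 ≈ 9.2774e-8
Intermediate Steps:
G = 7133811 (G = -3*(-2377937) = 7133811)
1/(3645046 + G) = 1/(3645046 + 7133811) = 1/10778857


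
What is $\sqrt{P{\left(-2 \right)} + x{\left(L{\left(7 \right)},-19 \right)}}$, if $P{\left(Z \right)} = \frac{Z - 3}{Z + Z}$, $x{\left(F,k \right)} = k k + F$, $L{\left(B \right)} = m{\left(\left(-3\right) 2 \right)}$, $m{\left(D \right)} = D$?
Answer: $\frac{5 \sqrt{57}}{2} \approx 18.875$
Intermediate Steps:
$L{\left(B \right)} = -6$ ($L{\left(B \right)} = \left(-3\right) 2 = -6$)
$x{\left(F,k \right)} = F + k^{2}$ ($x{\left(F,k \right)} = k^{2} + F = F + k^{2}$)
$P{\left(Z \right)} = \frac{-3 + Z}{2 Z}$
$\sqrt{P{\left(-2 \right)} + x{\left(L{\left(7 \right)},-19 \right)}} = \sqrt{\frac{-3 - 2}{2 \left(-2\right)} - \left(6 - \left(-19\right)^{2}\right)} = \sqrt{\frac{1}{2} \left(- \frac{1}{2}\right) \left(-5\right) + \left(-6 + 361\right)} = \sqrt{\frac{5}{4} + 355} = \sqrt{\frac{1425}{4}} = \frac{5 \sqrt{57}}{2}$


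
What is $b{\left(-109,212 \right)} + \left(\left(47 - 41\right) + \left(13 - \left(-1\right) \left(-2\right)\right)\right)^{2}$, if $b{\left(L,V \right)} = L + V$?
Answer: $392$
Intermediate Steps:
$b{\left(-109,212 \right)} + \left(\left(47 - 41\right) + \left(13 - \left(-1\right) \left(-2\right)\right)\right)^{2} = \left(-109 + 212\right) + \left(\left(47 - 41\right) + \left(13 - \left(-1\right) \left(-2\right)\right)\right)^{2} = 103 + \left(6 + \left(13 - 2\right)\right)^{2} = 103 + \left(6 + 11\right)^{2} = 103 + 17^{2} = 103 + 289 = 392$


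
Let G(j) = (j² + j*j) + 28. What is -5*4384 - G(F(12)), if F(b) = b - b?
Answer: -21948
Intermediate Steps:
F(b) = 0
G(j) = 28 + 2*j² (G(j) = (j² + j²) + 28 = 2*j² + 28 = 28 + 2*j²)
-5*4384 - G(F(12)) = -5*4384 - (28 + 2*0²) = -21920 - (28 + 2*0) = -21920 - (28 + 0) = -21920 - 1*28 = -21920 - 28 = -21948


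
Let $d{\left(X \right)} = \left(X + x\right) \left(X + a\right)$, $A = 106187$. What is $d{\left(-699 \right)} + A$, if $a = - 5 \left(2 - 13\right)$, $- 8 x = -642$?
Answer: $504662$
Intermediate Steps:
$x = \frac{321}{4}$ ($x = \left(- \frac{1}{8}\right) \left(-642\right) = \frac{321}{4} \approx 80.25$)
$a = 55$ ($a = \left(-5\right) \left(-11\right) = 55$)
$d{\left(X \right)} = \left(55 + X\right) \left(\frac{321}{4} + X\right)$ ($d{\left(X \right)} = \left(X + \frac{321}{4}\right) \left(X + 55\right) = \left(\frac{321}{4} + X\right) \left(55 + X\right) = \left(55 + X\right) \left(\frac{321}{4} + X\right)$)
$d{\left(-699 \right)} + A = \left(\frac{17655}{4} + \left(-699\right)^{2} + \frac{541}{4} \left(-699\right)\right) + 106187 = \left(\frac{17655}{4} + 488601 - \frac{378159}{4}\right) + 106187 = 398475 + 106187 = 504662$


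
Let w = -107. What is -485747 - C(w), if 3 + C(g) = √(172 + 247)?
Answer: -485744 - √419 ≈ -4.8576e+5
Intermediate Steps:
C(g) = -3 + √419 (C(g) = -3 + √(172 + 247) = -3 + √419)
-485747 - C(w) = -485747 - (-3 + √419) = -485747 + (3 - √419) = -485744 - √419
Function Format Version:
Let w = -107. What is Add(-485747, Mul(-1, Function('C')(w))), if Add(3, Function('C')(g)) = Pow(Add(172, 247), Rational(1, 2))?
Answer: Add(-485744, Mul(-1, Pow(419, Rational(1, 2)))) ≈ -4.8576e+5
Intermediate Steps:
Function('C')(g) = Add(-3, Pow(419, Rational(1, 2))) (Function('C')(g) = Add(-3, Pow(Add(172, 247), Rational(1, 2))) = Add(-3, Pow(419, Rational(1, 2))))
Add(-485747, Mul(-1, Function('C')(w))) = Add(-485747, Mul(-1, Add(-3, Pow(419, Rational(1, 2))))) = Add(-485747, Add(3, Mul(-1, Pow(419, Rational(1, 2))))) = Add(-485744, Mul(-1, Pow(419, Rational(1, 2))))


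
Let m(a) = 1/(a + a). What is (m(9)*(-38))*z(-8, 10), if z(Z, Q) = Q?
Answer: -190/9 ≈ -21.111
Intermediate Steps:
m(a) = 1/(2*a)
(m(9)*(-38))*z(-8, 10) = (((½)/9)*(-38))*10 = (((½)*(⅑))*(-38))*10 = ((1/18)*(-38))*10 = -19/9*10 = -190/9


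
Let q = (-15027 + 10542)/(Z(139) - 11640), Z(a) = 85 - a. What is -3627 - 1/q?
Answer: -5426263/1495 ≈ -3629.6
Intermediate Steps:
q = 1495/3898 (q = (-15027 + 10542)/((85 - 1*139) - 11640) = -4485/((85 - 139) - 11640) = -4485/(-54 - 11640) = -4485/(-11694) = -4485*(-1/11694) = 1495/3898 ≈ 0.38353)
-3627 - 1/q = -3627 - 1/1495/3898 = -3627 - 1*3898/1495 = -3627 - 3898/1495 = -5426263/1495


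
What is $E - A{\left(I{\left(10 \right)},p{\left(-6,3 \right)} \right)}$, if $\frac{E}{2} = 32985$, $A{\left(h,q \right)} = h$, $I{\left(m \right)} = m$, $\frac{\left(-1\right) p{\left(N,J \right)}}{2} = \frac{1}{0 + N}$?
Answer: $65960$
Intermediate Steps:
$p{\left(N,J \right)} = - \frac{2}{N}$ ($p{\left(N,J \right)} = - \frac{2}{0 + N} = - \frac{2}{N}$)
$E = 65970$ ($E = 2 \cdot 32985 = 65970$)
$E - A{\left(I{\left(10 \right)},p{\left(-6,3 \right)} \right)} = 65970 - 10 = 65960$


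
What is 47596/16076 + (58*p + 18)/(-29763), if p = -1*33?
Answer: 120589987/39872499 ≈ 3.0244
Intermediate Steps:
p = -33
47596/16076 + (58*p + 18)/(-29763) = 47596/16076 + (58*(-33) + 18)/(-29763) = 47596*(1/16076) + (-1914 + 18)*(-1/29763) = 11899/4019 - 1896*(-1/29763) = 11899/4019 + 632/9921 = 120589987/39872499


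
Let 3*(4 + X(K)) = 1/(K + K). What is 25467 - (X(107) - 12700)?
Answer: 24505781/642 ≈ 38171.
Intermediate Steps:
X(K) = -4 + 1/(6*K) (X(K) = -4 + 1/(3*(K + K)) = -4 + 1/(3*((2*K))) = -4 + (1/(2*K))/3 = -4 + 1/(6*K))
25467 - (X(107) - 12700) = 25467 - ((-4 + (⅙)/107) - 12700) = 25467 - ((-4 + (⅙)*(1/107)) - 12700) = 25467 - ((-4 + 1/642) - 12700) = 25467 - (-2567/642 - 12700) = 25467 - 1*(-8155967/642) = 25467 + 8155967/642 = 24505781/642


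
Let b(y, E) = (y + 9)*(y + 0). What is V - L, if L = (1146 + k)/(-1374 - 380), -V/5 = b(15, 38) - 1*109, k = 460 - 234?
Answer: -1099949/877 ≈ -1254.2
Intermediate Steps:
k = 226
b(y, E) = y*(9 + y) (b(y, E) = (9 + y)*y = y*(9 + y))
V = -1255 (V = -5*(15*(9 + 15) - 1*109) = -5*(15*24 - 109) = -5*(360 - 109) = -5*251 = -1255)
L = -686/877 (L = (1146 + 226)/(-1374 - 380) = 1372/(-1754) = 1372*(-1/1754) = -686/877 ≈ -0.78221)
V - L = -1255 - 1*(-686/877) = -1255 + 686/877 = -1099949/877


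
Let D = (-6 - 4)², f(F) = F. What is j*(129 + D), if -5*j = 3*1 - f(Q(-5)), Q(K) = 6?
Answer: 687/5 ≈ 137.40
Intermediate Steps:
j = ⅗ (j = -(3*1 - 1*6)/5 = -(3 - 6)/5 = -⅕*(-3) = ⅗ ≈ 0.60000)
D = 100 (D = (-10)² = 100)
j*(129 + D) = 3*(129 + 100)/5 = (⅗)*229 = 687/5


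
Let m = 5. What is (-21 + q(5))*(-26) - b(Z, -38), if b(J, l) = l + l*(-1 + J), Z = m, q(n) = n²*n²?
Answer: -15514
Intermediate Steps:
q(n) = n⁴
Z = 5
(-21 + q(5))*(-26) - b(Z, -38) = (-21 + 5⁴)*(-26) - 5*(-38) = (-21 + 625)*(-26) - 1*(-190) = 604*(-26) + 190 = -15704 + 190 = -15514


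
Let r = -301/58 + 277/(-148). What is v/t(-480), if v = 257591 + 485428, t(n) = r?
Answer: -3189037548/30307 ≈ -1.0522e+5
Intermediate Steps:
r = -30307/4292 (r = -301*1/58 + 277*(-1/148) = -301/58 - 277/148 = -30307/4292 ≈ -7.0613)
t(n) = -30307/4292
v = 743019
v/t(-480) = 743019/(-30307/4292) = 743019*(-4292/30307) = -3189037548/30307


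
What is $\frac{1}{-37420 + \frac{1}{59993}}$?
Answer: $- \frac{59993}{2244938059} \approx -2.6724 \cdot 10^{-5}$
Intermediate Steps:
$\frac{1}{-37420 + \frac{1}{59993}} = \frac{1}{- \frac{2244938059}{59993}} = - \frac{59993}{2244938059}$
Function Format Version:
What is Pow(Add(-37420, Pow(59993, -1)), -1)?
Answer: Rational(-59993, 2244938059) ≈ -2.6724e-5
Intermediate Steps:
Pow(Add(-37420, Pow(59993, -1)), -1) = Pow(Add(-37420, Rational(1, 59993)), -1) = Pow(Rational(-2244938059, 59993), -1) = Rational(-59993, 2244938059)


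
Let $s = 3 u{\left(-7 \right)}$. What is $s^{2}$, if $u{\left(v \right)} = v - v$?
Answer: $0$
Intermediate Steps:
$u{\left(v \right)} = 0$
$s = 0$ ($s = 3 \cdot 0 = 0$)
$s^{2} = 0^{2} = 0$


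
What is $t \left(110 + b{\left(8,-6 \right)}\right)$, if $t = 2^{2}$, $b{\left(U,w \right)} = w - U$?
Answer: $384$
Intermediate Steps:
$t = 4$
$t \left(110 + b{\left(8,-6 \right)}\right) = 4 \left(110 - 14\right) = 4 \cdot 96 = 384$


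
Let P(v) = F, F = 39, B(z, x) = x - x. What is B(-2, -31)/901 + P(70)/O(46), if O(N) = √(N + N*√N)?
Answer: 39*√46/(46*√(1 + √46)) ≈ 2.0613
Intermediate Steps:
B(z, x) = 0
P(v) = 39
O(N) = √(N + N^(3/2))
B(-2, -31)/901 + P(70)/O(46) = 0/901 + 39/(√(46 + 46^(3/2))) = 0*(1/901) + 39/(√(46 + 46*√46)) = 0 + 39/√(46 + 46*√46) = 39/√(46 + 46*√46)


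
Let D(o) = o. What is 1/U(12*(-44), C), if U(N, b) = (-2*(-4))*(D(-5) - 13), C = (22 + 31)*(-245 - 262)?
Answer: -1/144 ≈ -0.0069444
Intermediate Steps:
C = -26871 (C = 53*(-507) = -26871)
U(N, b) = -144 (U(N, b) = (-2*(-4))*(-5 - 13) = 8*(-18) = -144)
1/U(12*(-44), C) = 1/(-144) = -1/144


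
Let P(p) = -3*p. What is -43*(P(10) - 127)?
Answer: 6751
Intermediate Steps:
-43*(P(10) - 127) = -43*(-3*10 - 127) = -43*(-30 - 127) = -43*(-157) = 6751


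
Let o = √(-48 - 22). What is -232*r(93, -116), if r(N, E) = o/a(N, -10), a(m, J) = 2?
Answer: -116*I*√70 ≈ -970.53*I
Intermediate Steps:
o = I*√70 (o = √(-70) = I*√70 ≈ 8.3666*I)
r(N, E) = I*√70/2 (r(N, E) = (I*√70)/2 = (I*√70)*(½) = I*√70/2)
-232*r(93, -116) = -116*I*√70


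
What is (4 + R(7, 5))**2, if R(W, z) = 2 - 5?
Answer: 1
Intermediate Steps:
R(W, z) = -3
(4 + R(7, 5))**2 = (4 - 3)**2 = 1**2 = 1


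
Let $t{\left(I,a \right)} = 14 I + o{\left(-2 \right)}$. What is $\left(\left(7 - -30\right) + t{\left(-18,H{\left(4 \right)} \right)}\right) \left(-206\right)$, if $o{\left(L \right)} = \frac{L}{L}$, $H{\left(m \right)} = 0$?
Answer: $44084$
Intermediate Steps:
$o{\left(L \right)} = 1$
$t{\left(I,a \right)} = 1 + 14 I$ ($t{\left(I,a \right)} = 14 I + 1 = 1 + 14 I$)
$\left(\left(7 - -30\right) + t{\left(-18,H{\left(4 \right)} \right)}\right) \left(-206\right) = \left(\left(7 - -30\right) + \left(1 + 14 \left(-18\right)\right)\right) \left(-206\right) = \left(\left(7 + 30\right) + \left(1 - 252\right)\right) \left(-206\right) = \left(37 - 251\right) \left(-206\right) = \left(-214\right) \left(-206\right) = 44084$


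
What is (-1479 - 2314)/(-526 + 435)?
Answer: 3793/91 ≈ 41.681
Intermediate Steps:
(-1479 - 2314)/(-526 + 435) = -3793/(-91) = -3793*(-1/91) = 3793/91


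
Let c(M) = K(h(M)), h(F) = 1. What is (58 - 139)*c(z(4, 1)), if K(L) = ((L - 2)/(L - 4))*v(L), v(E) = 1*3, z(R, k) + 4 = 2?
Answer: -81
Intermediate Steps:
z(R, k) = -2 (z(R, k) = -4 + 2 = -2)
v(E) = 3
K(L) = 3*(-2 + L)/(-4 + L) (K(L) = ((L - 2)/(L - 4))*3 = ((-2 + L)/(-4 + L))*3 = 3*(-2 + L)/(-4 + L))
c(M) = 1 (c(M) = 3*(-2 + 1)/(-4 + 1) = 3*(-1)/(-3) = 3*(-1/3)*(-1) = 1)
(58 - 139)*c(z(4, 1)) = (58 - 139)*1 = -81*1 = -81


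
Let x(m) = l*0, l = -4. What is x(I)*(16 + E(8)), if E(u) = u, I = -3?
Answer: 0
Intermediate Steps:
x(m) = 0 (x(m) = -4*0 = 0)
x(I)*(16 + E(8)) = 0*(16 + 8) = 0*24 = 0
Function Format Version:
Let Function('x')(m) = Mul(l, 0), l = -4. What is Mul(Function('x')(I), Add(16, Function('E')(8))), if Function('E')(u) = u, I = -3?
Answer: 0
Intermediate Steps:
Function('x')(m) = 0 (Function('x')(m) = Mul(-4, 0) = 0)
Mul(Function('x')(I), Add(16, Function('E')(8))) = Mul(0, Add(16, 8)) = Mul(0, 24) = 0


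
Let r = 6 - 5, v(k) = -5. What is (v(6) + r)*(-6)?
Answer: 24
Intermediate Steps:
r = 1
(v(6) + r)*(-6) = (-5 + 1)*(-6) = -4*(-6) = 24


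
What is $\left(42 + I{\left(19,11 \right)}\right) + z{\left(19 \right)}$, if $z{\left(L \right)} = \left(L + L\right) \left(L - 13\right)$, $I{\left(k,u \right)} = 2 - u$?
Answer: $261$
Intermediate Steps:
$z{\left(L \right)} = 2 L \left(-13 + L\right)$
$\left(42 + I{\left(19,11 \right)}\right) + z{\left(19 \right)} = \left(42 + \left(2 - 11\right)\right) + 2 \cdot 19 \left(-13 + 19\right) = \left(42 + \left(2 - 11\right)\right) + 2 \cdot 19 \cdot 6 = \left(42 - 9\right) + 228 = 33 + 228 = 261$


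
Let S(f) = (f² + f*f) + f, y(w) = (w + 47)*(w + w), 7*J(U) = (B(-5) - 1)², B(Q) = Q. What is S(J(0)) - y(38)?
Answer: -313696/49 ≈ -6402.0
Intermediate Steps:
J(U) = 36/7 (J(U) = (-5 - 1)²/7 = (⅐)*(-6)² = (⅐)*36 = 36/7)
y(w) = 2*w*(47 + w) (y(w) = (47 + w)*(2*w) = 2*w*(47 + w))
S(f) = f + 2*f² (S(f) = (f² + f²) + f = 2*f² + f = f + 2*f²)
S(J(0)) - y(38) = 36*(1 + 2*(36/7))/7 - 2*38*(47 + 38) = 36*(1 + 72/7)/7 - 2*38*85 = (36/7)*(79/7) - 1*6460 = 2844/49 - 6460 = -313696/49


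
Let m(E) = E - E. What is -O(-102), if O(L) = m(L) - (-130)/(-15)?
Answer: 26/3 ≈ 8.6667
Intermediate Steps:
m(E) = 0
O(L) = -26/3 (O(L) = 0 - (-130)/(-15) = 0 - (-130)*(-1)/15 = 0 - 1*26/3 = 0 - 26/3 = -26/3)
-O(-102) = -1*(-26/3) = 26/3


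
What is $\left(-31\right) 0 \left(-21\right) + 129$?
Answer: $129$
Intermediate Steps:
$\left(-31\right) 0 \left(-21\right) + 129 = 0 \left(-21\right) + 129 = 0 + 129 = 129$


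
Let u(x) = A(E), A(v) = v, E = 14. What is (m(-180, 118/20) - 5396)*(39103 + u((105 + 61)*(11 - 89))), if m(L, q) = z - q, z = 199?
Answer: -2035218393/10 ≈ -2.0352e+8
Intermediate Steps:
m(L, q) = 199 - q
u(x) = 14
(m(-180, 118/20) - 5396)*(39103 + u((105 + 61)*(11 - 89))) = ((199 - 118/20) - 5396)*(39103 + 14) = ((199 - 118/20) - 5396)*39117 = ((199 - 1*59/10) - 5396)*39117 = ((199 - 59/10) - 5396)*39117 = (1931/10 - 5396)*39117 = -52029/10*39117 = -2035218393/10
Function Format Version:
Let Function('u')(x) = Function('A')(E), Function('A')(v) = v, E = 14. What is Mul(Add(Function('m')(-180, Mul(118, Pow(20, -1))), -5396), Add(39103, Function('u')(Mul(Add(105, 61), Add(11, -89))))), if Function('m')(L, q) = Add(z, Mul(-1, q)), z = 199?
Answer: Rational(-2035218393, 10) ≈ -2.0352e+8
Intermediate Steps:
Function('m')(L, q) = Add(199, Mul(-1, q))
Function('u')(x) = 14
Mul(Add(Function('m')(-180, Mul(118, Pow(20, -1))), -5396), Add(39103, Function('u')(Mul(Add(105, 61), Add(11, -89))))) = Mul(Add(Add(199, Mul(-1, Mul(118, Pow(20, -1)))), -5396), Add(39103, 14)) = Mul(Add(Add(199, Mul(-1, Mul(118, Rational(1, 20)))), -5396), 39117) = Mul(Add(Add(199, Mul(-1, Rational(59, 10))), -5396), 39117) = Mul(Add(Add(199, Rational(-59, 10)), -5396), 39117) = Mul(Add(Rational(1931, 10), -5396), 39117) = Mul(Rational(-52029, 10), 39117) = Rational(-2035218393, 10)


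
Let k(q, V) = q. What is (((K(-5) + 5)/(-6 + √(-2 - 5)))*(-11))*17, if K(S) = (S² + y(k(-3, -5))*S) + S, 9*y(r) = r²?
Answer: 22440/43 + 3740*I*√7/43 ≈ 521.86 + 230.12*I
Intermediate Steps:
y(r) = r²/9
K(S) = S² + 2*S (K(S) = (S² + ((⅑)*(-3)²)*S) + S = (S² + ((⅑)*9)*S) + S = (S² + 1*S) + S = (S² + S) + S = (S + S²) + S = S² + 2*S)
(((K(-5) + 5)/(-6 + √(-2 - 5)))*(-11))*17 = (((-5*(2 - 5) + 5)/(-6 + √(-2 - 5)))*(-11))*17 = (((-5*(-3) + 5)/(-6 + √(-7)))*(-11))*17 = (((15 + 5)/(-6 + I*√7))*(-11))*17 = ((20/(-6 + I*√7))*(-11))*17 = -220/(-6 + I*√7)*17 = -3740/(-6 + I*√7)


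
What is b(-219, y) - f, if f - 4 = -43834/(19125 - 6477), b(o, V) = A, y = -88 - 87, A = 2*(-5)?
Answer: -2149/204 ≈ -10.534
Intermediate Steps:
A = -10
y = -175
b(o, V) = -10
f = 109/204 (f = 4 - 43834/(19125 - 6477) = 4 - 43834/12648 = 4 - 43834*1/12648 = 4 - 707/204 = 109/204 ≈ 0.53431)
b(-219, y) - f = -10 - 1*109/204 = -10 - 109/204 = -2149/204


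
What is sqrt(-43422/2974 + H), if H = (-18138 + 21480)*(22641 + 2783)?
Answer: 3*sqrt(20875153536455)/1487 ≈ 9217.8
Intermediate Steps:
H = 84967008 (H = 3342*25424 = 84967008)
sqrt(-43422/2974 + H) = sqrt(-43422/2974 + 84967008) = sqrt(-43422*1/2974 + 84967008) = sqrt(-21711/1487 + 84967008) = sqrt(126345919185/1487) = 3*sqrt(20875153536455)/1487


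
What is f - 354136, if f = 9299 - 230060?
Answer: -574897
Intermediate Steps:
f = -220761
f - 354136 = -220761 - 354136 = -574897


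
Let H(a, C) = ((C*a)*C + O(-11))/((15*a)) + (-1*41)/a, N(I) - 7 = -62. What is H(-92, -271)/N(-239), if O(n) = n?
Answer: -3378599/37950 ≈ -89.028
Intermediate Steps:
N(I) = -55 (N(I) = 7 - 62 = -55)
H(a, C) = -41/a + (-11 + a*C**2)/(15*a) (H(a, C) = ((C*a)*C - 11)/((15*a)) + (-1*41)/a = (a*C**2 - 11)*(1/(15*a)) - 41/a = (-11 + a*C**2)*(1/(15*a)) - 41/a = (-11 + a*C**2)/(15*a) - 41/a = -41/a + (-11 + a*C**2)/(15*a))
H(-92, -271)/N(-239) = ((1/15)*(-626 - 92*(-271)**2)/(-92))/(-55) = ((1/15)*(-1/92)*(-626 - 92*73441))*(-1/55) = ((1/15)*(-1/92)*(-626 - 6756572))*(-1/55) = ((1/15)*(-1/92)*(-6757198))*(-1/55) = (3378599/690)*(-1/55) = -3378599/37950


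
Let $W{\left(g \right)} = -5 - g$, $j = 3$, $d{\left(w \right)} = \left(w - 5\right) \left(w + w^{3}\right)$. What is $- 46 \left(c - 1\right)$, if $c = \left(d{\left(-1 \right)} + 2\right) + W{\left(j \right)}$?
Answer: $-230$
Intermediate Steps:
$d{\left(w \right)} = \left(-5 + w\right) \left(w + w^{3}\right)$
$c = 6$ ($c = \left(- (-5 - 1 + \left(-1\right)^{3} - 5 \left(-1\right)^{2}) + 2\right) - 8 = \left(- (-5 - 1 - 1 - 5) + 2\right) - 8 = \left(\left(-1\right) \left(-12\right) + 2\right) - 8 = \left(12 + 2\right) - 8 = 14 - 8 = 6$)
$- 46 \left(c - 1\right) = - 46 \left(6 - 1\right) = \left(-46\right) 5 = -230$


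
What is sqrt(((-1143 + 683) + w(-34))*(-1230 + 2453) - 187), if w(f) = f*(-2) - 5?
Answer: I*sqrt(485718) ≈ 696.93*I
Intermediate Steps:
w(f) = -5 - 2*f (w(f) = -2*f - 5 = -5 - 2*f)
sqrt(((-1143 + 683) + w(-34))*(-1230 + 2453) - 187) = sqrt(((-1143 + 683) + (-5 - 2*(-34)))*(-1230 + 2453) - 187) = sqrt((-460 + (-5 + 68))*1223 - 187) = sqrt((-460 + 63)*1223 - 187) = sqrt(-397*1223 - 187) = sqrt(-485531 - 187) = sqrt(-485718) = I*sqrt(485718)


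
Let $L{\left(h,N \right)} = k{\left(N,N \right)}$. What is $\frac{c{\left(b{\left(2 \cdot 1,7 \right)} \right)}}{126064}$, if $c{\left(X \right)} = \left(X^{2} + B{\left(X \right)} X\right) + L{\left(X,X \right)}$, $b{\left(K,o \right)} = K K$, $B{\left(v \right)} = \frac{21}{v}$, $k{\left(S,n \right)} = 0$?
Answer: $\frac{37}{126064} \approx 0.0002935$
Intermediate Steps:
$L{\left(h,N \right)} = 0$
$b{\left(K,o \right)} = K^{2}$
$c{\left(X \right)} = 21 + X^{2}$ ($c{\left(X \right)} = \left(X^{2} + \frac{21}{X} X\right) + 0 = \left(X^{2} + 21\right) + 0 = \left(21 + X^{2}\right) + 0 = 21 + X^{2}$)
$\frac{c{\left(b{\left(2 \cdot 1,7 \right)} \right)}}{126064} = \frac{21 + \left(\left(2 \cdot 1\right)^{2}\right)^{2}}{126064} = \left(21 + \left(2^{2}\right)^{2}\right) \frac{1}{126064} = \left(21 + 4^{2}\right) \frac{1}{126064} = \left(21 + 16\right) \frac{1}{126064} = 37 \cdot \frac{1}{126064} = \frac{37}{126064}$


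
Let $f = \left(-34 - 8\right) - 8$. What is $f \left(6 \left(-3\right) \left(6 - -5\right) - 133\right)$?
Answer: $16550$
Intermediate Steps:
$f = -50$ ($f = -42 - 8 = -50$)
$f \left(6 \left(-3\right) \left(6 - -5\right) - 133\right) = - 50 \left(6 \left(-3\right) \left(6 - -5\right) - 133\right) = - 50 \left(- 18 \left(6 + 5\right) - 133\right) = - 50 \left(\left(-18\right) 11 - 133\right) = - 50 \left(-198 - 133\right) = \left(-50\right) \left(-331\right) = 16550$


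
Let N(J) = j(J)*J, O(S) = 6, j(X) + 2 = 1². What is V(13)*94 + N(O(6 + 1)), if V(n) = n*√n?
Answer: -6 + 1222*√13 ≈ 4400.0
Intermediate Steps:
V(n) = n^(3/2)
j(X) = -1 (j(X) = -2 + 1² = -2 + 1 = -1)
N(J) = -J
V(13)*94 + N(O(6 + 1)) = 13^(3/2)*94 - 1*6 = (13*√13)*94 - 6 = 1222*√13 - 6 = -6 + 1222*√13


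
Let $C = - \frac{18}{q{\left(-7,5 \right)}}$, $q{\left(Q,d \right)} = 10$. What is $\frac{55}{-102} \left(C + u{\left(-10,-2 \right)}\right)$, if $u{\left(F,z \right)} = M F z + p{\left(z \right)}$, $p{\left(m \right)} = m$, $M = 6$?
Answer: $- \frac{6391}{102} \approx -62.657$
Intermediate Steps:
$u{\left(F,z \right)} = z + 6 F z$ ($u{\left(F,z \right)} = 6 F z + z = z + 6 F z$)
$C = - \frac{9}{5}$ ($C = - \frac{18}{10} = \left(-18\right) \frac{1}{10} = - \frac{9}{5} \approx -1.8$)
$\frac{55}{-102} \left(C + u{\left(-10,-2 \right)}\right) = \frac{55}{-102} \left(- \frac{9}{5} - 2 \left(1 + 6 \left(-10\right)\right)\right) = 55 \left(- \frac{1}{102}\right) \left(- \frac{9}{5} - 2 \left(1 - 60\right)\right) = - \frac{55 \left(- \frac{9}{5} - -118\right)}{102} = - \frac{55 \left(- \frac{9}{5} + 118\right)}{102} = \left(- \frac{55}{102}\right) \frac{581}{5} = - \frac{6391}{102}$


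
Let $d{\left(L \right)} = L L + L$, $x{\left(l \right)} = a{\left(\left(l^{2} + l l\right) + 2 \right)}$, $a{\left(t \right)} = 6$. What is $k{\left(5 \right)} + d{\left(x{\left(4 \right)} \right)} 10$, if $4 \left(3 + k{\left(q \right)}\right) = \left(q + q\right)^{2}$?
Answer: $442$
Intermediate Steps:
$x{\left(l \right)} = 6$
$k{\left(q \right)} = -3 + q^{2}$ ($k{\left(q \right)} = -3 + \frac{\left(q + q\right)^{2}}{4} = -3 + \frac{\left(2 q\right)^{2}}{4} = -3 + \frac{4 q^{2}}{4} = -3 + q^{2}$)
$d{\left(L \right)} = L + L^{2}$ ($d{\left(L \right)} = L^{2} + L = L + L^{2}$)
$k{\left(5 \right)} + d{\left(x{\left(4 \right)} \right)} 10 = \left(-3 + 5^{2}\right) + 6 \left(1 + 6\right) 10 = \left(-3 + 25\right) + 6 \cdot 7 \cdot 10 = 22 + 42 \cdot 10 = 22 + 420 = 442$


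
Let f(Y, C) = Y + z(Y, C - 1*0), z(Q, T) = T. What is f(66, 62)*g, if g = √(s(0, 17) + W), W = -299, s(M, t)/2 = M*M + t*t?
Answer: 384*√31 ≈ 2138.0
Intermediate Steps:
s(M, t) = 2*M² + 2*t² (s(M, t) = 2*(M*M + t*t) = 2*(M² + t²) = 2*M² + 2*t²)
g = 3*√31 (g = √((2*0² + 2*17²) - 299) = √((2*0 + 2*289) - 299) = √((0 + 578) - 299) = √(578 - 299) = √279 = 3*√31 ≈ 16.703)
f(Y, C) = C + Y (f(Y, C) = Y + (C - 1*0) = Y + (C + 0) = Y + C = C + Y)
f(66, 62)*g = (62 + 66)*(3*√31) = 128*(3*√31) = 384*√31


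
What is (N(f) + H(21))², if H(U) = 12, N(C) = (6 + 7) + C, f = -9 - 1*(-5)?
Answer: 441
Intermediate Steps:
f = -4 (f = -9 + 5 = -4)
N(C) = 13 + C
(N(f) + H(21))² = ((13 - 4) + 12)² = (9 + 12)² = 21² = 441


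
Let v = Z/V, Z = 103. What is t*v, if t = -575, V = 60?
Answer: -11845/12 ≈ -987.08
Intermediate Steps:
v = 103/60 ≈ 1.7167
t*v = -575*103/60 = -11845/12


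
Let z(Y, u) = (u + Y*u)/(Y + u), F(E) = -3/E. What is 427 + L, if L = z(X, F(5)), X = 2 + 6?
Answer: 15772/37 ≈ 426.27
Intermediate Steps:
X = 8
z(Y, u) = (u + Y*u)/(Y + u)
L = -27/37 (L = (-3/5)*(1 + 8)/(8 - 3/5) = -3*⅕*9/(8 - 3*⅕) = -⅗*9/(8 - ⅗) = -⅗*9/37/5 = -⅗*5/37*9 = -27/37 ≈ -0.72973)
427 + L = 427 - 27/37 = 15772/37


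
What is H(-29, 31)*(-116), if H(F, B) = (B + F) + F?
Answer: 3132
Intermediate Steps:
H(F, B) = B + 2*F
H(-29, 31)*(-116) = (31 + 2*(-29))*(-116) = (31 - 58)*(-116) = -27*(-116) = 3132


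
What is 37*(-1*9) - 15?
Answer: -348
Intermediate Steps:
37*(-1*9) - 15 = 37*(-9) - 15 = -333 - 15 = -348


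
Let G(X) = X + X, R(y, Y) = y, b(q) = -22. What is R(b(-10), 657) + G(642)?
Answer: 1262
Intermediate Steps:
G(X) = 2*X
R(b(-10), 657) + G(642) = -22 + 2*642 = -22 + 1284 = 1262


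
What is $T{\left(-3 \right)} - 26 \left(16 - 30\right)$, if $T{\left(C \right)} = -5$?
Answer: $359$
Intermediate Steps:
$T{\left(-3 \right)} - 26 \left(16 - 30\right) = -5 - 26 \left(16 - 30\right) = -5 - -364 = -5 + 364 = 359$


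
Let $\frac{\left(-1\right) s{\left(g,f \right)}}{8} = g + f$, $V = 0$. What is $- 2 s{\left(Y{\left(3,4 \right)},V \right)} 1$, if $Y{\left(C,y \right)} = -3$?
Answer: $-48$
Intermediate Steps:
$s{\left(g,f \right)} = - 8 f - 8 g$ ($s{\left(g,f \right)} = - 8 \left(g + f\right) = - 8 \left(f + g\right) = - 8 f - 8 g$)
$- 2 s{\left(Y{\left(3,4 \right)},V \right)} 1 = - 2 \left(\left(-8\right) 0 - -24\right) 1 = - 2 \left(0 + 24\right) 1 = \left(-2\right) 24 \cdot 1 = \left(-48\right) 1 = -48$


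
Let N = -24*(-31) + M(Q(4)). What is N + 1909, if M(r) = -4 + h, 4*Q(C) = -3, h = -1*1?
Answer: 2648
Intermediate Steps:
h = -1
Q(C) = -¾ (Q(C) = (¼)*(-3) = -¾)
M(r) = -5 (M(r) = -4 - 1 = -5)
N = 739 (N = -24*(-31) - 5 = 744 - 5 = 739)
N + 1909 = 739 + 1909 = 2648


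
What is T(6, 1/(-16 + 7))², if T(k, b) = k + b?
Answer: 2809/81 ≈ 34.679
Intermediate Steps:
T(k, b) = b + k
T(6, 1/(-16 + 7))² = (1/(-16 + 7) + 6)² = (1/(-9) + 6)² = (-⅑ + 6)² = (53/9)² = 2809/81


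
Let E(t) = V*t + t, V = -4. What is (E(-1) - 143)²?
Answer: 19600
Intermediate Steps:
E(t) = -3*t (E(t) = -4*t + t = -3*t)
(E(-1) - 143)² = (-3*(-1) - 143)² = (3 - 143)² = (-140)² = 19600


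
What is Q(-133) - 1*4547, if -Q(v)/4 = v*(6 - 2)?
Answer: -2419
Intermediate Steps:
Q(v) = -16*v (Q(v) = -4*v*(6 - 2) = -4*v*4 = -16*v)
Q(-133) - 1*4547 = -16*(-133) - 1*4547 = 2128 - 4547 = -2419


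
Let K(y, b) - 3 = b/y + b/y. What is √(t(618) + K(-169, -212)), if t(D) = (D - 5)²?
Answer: 2*√15876473/13 ≈ 613.00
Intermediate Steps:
K(y, b) = 3 + 2*b/y (K(y, b) = 3 + (b/y + b/y) = 3 + 2*b/y)
t(D) = (-5 + D)²
√(t(618) + K(-169, -212)) = √((-5 + 618)² + (3 + 2*(-212)/(-169))) = √(613² + (3 + 2*(-212)*(-1/169))) = √(375769 + (3 + 424/169)) = √(375769 + 931/169) = √(63505892/169) = 2*√15876473/13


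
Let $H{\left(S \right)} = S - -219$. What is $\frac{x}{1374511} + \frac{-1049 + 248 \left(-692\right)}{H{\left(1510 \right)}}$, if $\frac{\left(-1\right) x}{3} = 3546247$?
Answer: $- \frac{255724325004}{2376529519} \approx -107.6$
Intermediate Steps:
$x = -10638741$ ($x = \left(-3\right) 3546247 = -10638741$)
$H{\left(S \right)} = 219 + S$ ($H{\left(S \right)} = S + 219 = 219 + S$)
$\frac{x}{1374511} + \frac{-1049 + 248 \left(-692\right)}{H{\left(1510 \right)}} = - \frac{10638741}{1374511} + \frac{-1049 + 248 \left(-692\right)}{219 + 1510} = \left(-10638741\right) \frac{1}{1374511} + \frac{-1049 - 171616}{1729} = - \frac{10638741}{1374511} - \frac{172665}{1729} = - \frac{255724325004}{2376529519}$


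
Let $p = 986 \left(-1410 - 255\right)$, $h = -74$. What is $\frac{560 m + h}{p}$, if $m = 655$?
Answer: $- \frac{61121}{273615} \approx -0.22338$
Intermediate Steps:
$p = -1641690$ ($p = 986 \left(-1665\right) = -1641690$)
$\frac{560 m + h}{p} = \frac{560 \cdot 655 - 74}{-1641690} = \left(366800 - 74\right) \left(- \frac{1}{1641690}\right) = 366726 \left(- \frac{1}{1641690}\right) = - \frac{61121}{273615}$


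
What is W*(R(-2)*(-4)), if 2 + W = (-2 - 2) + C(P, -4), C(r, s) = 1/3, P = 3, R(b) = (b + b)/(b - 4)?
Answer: 136/9 ≈ 15.111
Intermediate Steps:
R(b) = 2*b/(-4 + b) (R(b) = (2*b)/(-4 + b) = 2*b/(-4 + b))
C(r, s) = 1/3
W = -17/3 (W = -2 + ((-2 - 2) + 1/3) = -2 + (-4 + 1/3) = -2 - 11/3 = -17/3 ≈ -5.6667)
W*(R(-2)*(-4)) = -17*2*(-2)/(-4 - 2)*(-4)/3 = -17*2*(-2)/(-6)*(-4)/3 = -17*2*(-2)*(-1/6)*(-4)/3 = -34*(-4)/9 = -17/3*(-8/3) = 136/9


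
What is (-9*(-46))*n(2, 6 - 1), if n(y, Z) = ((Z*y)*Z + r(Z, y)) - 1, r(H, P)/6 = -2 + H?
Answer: 27738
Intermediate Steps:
r(H, P) = -12 + 6*H (r(H, P) = 6*(-2 + H) = -12 + 6*H)
n(y, Z) = -13 + 6*Z + y*Z² (n(y, Z) = ((Z*y)*Z + (-12 + 6*Z)) - 1 = (y*Z² + (-12 + 6*Z)) - 1 = (-12 + 6*Z + y*Z²) - 1 = -13 + 6*Z + y*Z²)
(-9*(-46))*n(2, 6 - 1) = (-9*(-46))*(-13 + 6*(6 - 1) + 2*(6 - 1)²) = 414*(-13 + 6*5 + 2*5²) = 414*(-13 + 30 + 2*25) = 414*(-13 + 30 + 50) = 414*67 = 27738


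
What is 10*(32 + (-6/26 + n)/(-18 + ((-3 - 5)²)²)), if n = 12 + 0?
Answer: 8483005/26507 ≈ 320.03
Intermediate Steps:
n = 12
10*(32 + (-6/26 + n)/(-18 + ((-3 - 5)²)²)) = 10*(32 + (-6/26 + 12)/(-18 + ((-3 - 5)²)²)) = 10*(32 + (-6*1/26 + 12)/(-18 + ((-8)²)²)) = 10*(32 + (-3/13 + 12)/(-18 + 64²)) = 10*(32 + 153/(13*(-18 + 4096))) = 10*(32 + (153/13)/4078) = 10*(32 + (153/13)*(1/4078)) = 10*(32 + 153/53014) = 10*(1696601/53014) = 8483005/26507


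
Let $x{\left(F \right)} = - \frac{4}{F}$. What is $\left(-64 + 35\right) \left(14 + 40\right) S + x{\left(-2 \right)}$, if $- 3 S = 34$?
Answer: $17750$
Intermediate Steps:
$S = - \frac{34}{3}$ ($S = \left(- \frac{1}{3}\right) 34 = - \frac{34}{3} \approx -11.333$)
$\left(-64 + 35\right) \left(14 + 40\right) S + x{\left(-2 \right)} = \left(-64 + 35\right) \left(14 + 40\right) \left(- \frac{34}{3}\right) - \frac{4}{-2} = \left(-29\right) 54 \left(- \frac{34}{3}\right) - -2 = \left(-1566\right) \left(- \frac{34}{3}\right) + 2 = 17748 + 2 = 17750$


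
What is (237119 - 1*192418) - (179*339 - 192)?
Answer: -15788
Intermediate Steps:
(237119 - 1*192418) - (179*339 - 192) = (237119 - 192418) - (60681 - 192) = 44701 - 1*60489 = 44701 - 60489 = -15788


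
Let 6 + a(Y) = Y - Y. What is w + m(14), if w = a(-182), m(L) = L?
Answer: 8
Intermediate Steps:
a(Y) = -6 (a(Y) = -6 + (Y - Y) = -6 + 0 = -6)
w = -6
w + m(14) = -6 + 14 = 8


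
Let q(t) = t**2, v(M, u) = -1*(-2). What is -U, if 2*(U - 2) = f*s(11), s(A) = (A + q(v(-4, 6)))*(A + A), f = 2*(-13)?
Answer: 4288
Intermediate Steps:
f = -26
v(M, u) = 2
s(A) = 2*A*(4 + A) (s(A) = (A + 2**2)*(A + A) = (A + 4)*(2*A) = (4 + A)*(2*A) = 2*A*(4 + A))
U = -4288 (U = 2 + (-52*11*(4 + 11))/2 = 2 + (-52*11*15)/2 = 2 + (-26*330)/2 = 2 + (1/2)*(-8580) = 2 - 4290 = -4288)
-U = -1*(-4288) = 4288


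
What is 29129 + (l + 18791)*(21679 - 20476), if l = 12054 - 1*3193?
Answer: 33294485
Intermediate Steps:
l = 8861 (l = 12054 - 3193 = 8861)
29129 + (l + 18791)*(21679 - 20476) = 29129 + (8861 + 18791)*(21679 - 20476) = 29129 + 27652*1203 = 29129 + 33265356 = 33294485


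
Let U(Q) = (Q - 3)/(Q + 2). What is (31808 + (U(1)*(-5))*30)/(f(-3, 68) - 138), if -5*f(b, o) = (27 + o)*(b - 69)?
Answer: 5318/205 ≈ 25.941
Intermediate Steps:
U(Q) = (-3 + Q)/(2 + Q)
f(b, o) = -(-69 + b)*(27 + o)/5 (f(b, o) = -(27 + o)*(b - 69)/5 = -(27 + o)*(-69 + b)/5 = -(-69 + b)*(27 + o)/5)
(31808 + (U(1)*(-5))*30)/(f(-3, 68) - 138) = (31808 + (((-3 + 1)/(2 + 1))*(-5))*30)/((1863/5 - 27/5*(-3) + (69/5)*68 - ⅕*(-3)*68) - 138) = (31808 + ((-2/3)*(-5))*30)/((1863/5 + 81/5 + 4692/5 + 204/5) - 138) = (31808 + (((⅓)*(-2))*(-5))*30)/(1368 - 138) = (31808 - ⅔*(-5)*30)/1230 = (31808 + (10/3)*30)*(1/1230) = (31808 + 100)*(1/1230) = 31908*(1/1230) = 5318/205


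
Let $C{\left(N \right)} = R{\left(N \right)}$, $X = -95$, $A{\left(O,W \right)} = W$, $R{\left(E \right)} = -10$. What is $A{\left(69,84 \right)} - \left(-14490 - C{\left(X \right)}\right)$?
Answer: $14564$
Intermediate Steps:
$C{\left(N \right)} = -10$
$A{\left(69,84 \right)} - \left(-14490 - C{\left(X \right)}\right) = 84 + \left(\left(16886 - 10\right) - 2396\right) = 84 + \left(16876 - 2396\right) = 84 + 14480 = 14564$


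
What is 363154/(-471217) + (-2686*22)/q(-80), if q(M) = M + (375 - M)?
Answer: -27981337714/176706375 ≈ -158.35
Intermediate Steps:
q(M) = 375
363154/(-471217) + (-2686*22)/q(-80) = 363154/(-471217) - 2686*22/375 = 363154*(-1/471217) - 59092*1/375 = -363154/471217 - 59092/375 = -27981337714/176706375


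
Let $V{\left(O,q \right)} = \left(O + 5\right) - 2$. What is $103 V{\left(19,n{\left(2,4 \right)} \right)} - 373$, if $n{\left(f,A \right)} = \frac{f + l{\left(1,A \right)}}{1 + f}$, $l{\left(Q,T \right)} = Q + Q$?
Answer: $1893$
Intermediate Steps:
$l{\left(Q,T \right)} = 2 Q$
$n{\left(f,A \right)} = \frac{2 + f}{1 + f}$ ($n{\left(f,A \right)} = \frac{f + 2 \cdot 1}{1 + f} = \frac{f + 2}{1 + f} = \frac{2 + f}{1 + f}$)
$V{\left(O,q \right)} = 3 + O$ ($V{\left(O,q \right)} = \left(5 + O\right) - 2 = 3 + O$)
$103 V{\left(19,n{\left(2,4 \right)} \right)} - 373 = 103 \left(3 + 19\right) - 373 = 103 \cdot 22 - 373 = 2266 - 373 = 1893$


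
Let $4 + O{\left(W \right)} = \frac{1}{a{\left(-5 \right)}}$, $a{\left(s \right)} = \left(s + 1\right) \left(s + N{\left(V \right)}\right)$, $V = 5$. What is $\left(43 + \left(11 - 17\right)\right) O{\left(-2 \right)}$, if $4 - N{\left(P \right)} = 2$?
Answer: $- \frac{1739}{12} \approx -144.92$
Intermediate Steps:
$N{\left(P \right)} = 2$ ($N{\left(P \right)} = 4 - 2 = 2$)
$a{\left(s \right)} = \left(1 + s\right) \left(2 + s\right)$ ($a{\left(s \right)} = \left(s + 1\right) \left(s + 2\right) = \left(1 + s\right) \left(2 + s\right)$)
$O{\left(W \right)} = - \frac{47}{12}$ ($O{\left(W \right)} = -4 + \frac{1}{2 + \left(-5\right)^{2} + 3 \left(-5\right)} = -4 + \frac{1}{2 + 25 - 15} = -4 + \frac{1}{12} = - \frac{47}{12}$)
$\left(43 + \left(11 - 17\right)\right) O{\left(-2 \right)} = \left(43 + \left(11 - 17\right)\right) \left(- \frac{47}{12}\right) = \left(43 - 6\right) \left(- \frac{47}{12}\right) = 37 \left(- \frac{47}{12}\right) = - \frac{1739}{12}$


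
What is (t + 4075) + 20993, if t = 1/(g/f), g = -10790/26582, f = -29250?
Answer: 8061594/83 ≈ 97128.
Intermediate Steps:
g = -5395/13291 (g = -10790*1/26582 = -5395/13291 ≈ -0.40591)
t = 5980950/83 (t = 1/(-5395/13291/(-29250)) = 1/(-5395/13291*(-1/29250)) = 1/(83/5980950) = 5980950/83 ≈ 72060.)
(t + 4075) + 20993 = (5980950/83 + 4075) + 20993 = 6319175/83 + 20993 = 8061594/83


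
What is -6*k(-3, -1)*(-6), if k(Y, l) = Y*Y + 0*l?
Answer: 324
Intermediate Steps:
k(Y, l) = Y² (k(Y, l) = Y² + 0 = Y²)
-6*k(-3, -1)*(-6) = -6*(-3)²*(-6) = -6*9*(-6) = -54*(-6) = 324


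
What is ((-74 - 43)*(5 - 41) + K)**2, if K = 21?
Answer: 17918289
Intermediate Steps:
((-74 - 43)*(5 - 41) + K)**2 = ((-74 - 43)*(5 - 41) + 21)**2 = (-117*(-36) + 21)**2 = (4212 + 21)**2 = 4233**2 = 17918289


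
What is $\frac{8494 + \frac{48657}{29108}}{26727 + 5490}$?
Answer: $\frac{247292009}{937772436} \approx 0.2637$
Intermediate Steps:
$\frac{8494 + \frac{48657}{29108}}{26727 + 5490} = \frac{8494 + 48657 \cdot \frac{1}{29108}}{32217} = \left(8494 + \frac{48657}{29108}\right) \frac{1}{32217} = \frac{247292009}{29108} \cdot \frac{1}{32217} = \frac{247292009}{937772436}$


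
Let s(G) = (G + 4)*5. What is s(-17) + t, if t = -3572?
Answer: -3637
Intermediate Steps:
s(G) = 20 + 5*G (s(G) = (4 + G)*5 = 20 + 5*G)
s(-17) + t = (20 + 5*(-17)) - 3572 = (20 - 85) - 3572 = -65 - 3572 = -3637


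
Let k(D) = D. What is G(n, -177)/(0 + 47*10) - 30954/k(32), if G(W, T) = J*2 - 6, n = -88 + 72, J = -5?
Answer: -3637223/3760 ≈ -967.35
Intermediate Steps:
n = -16
G(W, T) = -16 (G(W, T) = -5*2 - 6 = -10 - 6 = -16)
G(n, -177)/(0 + 47*10) - 30954/k(32) = -16/(0 + 47*10) - 30954/32 = -16/(0 + 470) - 30954*1/32 = -16/470 - 15477/16 = -16*1/470 - 15477/16 = -8/235 - 15477/16 = -3637223/3760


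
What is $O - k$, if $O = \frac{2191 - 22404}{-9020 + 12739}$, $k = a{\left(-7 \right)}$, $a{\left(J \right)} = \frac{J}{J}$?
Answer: $- \frac{23932}{3719} \approx -6.4351$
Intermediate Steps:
$a{\left(J \right)} = 1$
$k = 1$
$O = - \frac{20213}{3719} \approx -5.4351$
$O - k = - \frac{20213}{3719} - 1 = - \frac{23932}{3719}$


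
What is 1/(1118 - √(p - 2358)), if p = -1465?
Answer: 1118/1253747 + I*√3823/1253747 ≈ 0.00089173 + 4.9316e-5*I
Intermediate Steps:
1/(1118 - √(p - 2358)) = 1/(1118 - √(-1465 - 2358)) = 1/(1118 - √(-3823)) = 1/(1118 - I*√3823)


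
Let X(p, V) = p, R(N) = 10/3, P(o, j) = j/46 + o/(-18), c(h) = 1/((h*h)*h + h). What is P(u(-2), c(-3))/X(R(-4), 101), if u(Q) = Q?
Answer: 457/13800 ≈ 0.033116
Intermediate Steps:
c(h) = 1/(h + h**3) (c(h) = 1/(h**2*h + h) = 1/(h**3 + h) = 1/(h + h**3))
P(o, j) = -o/18 + j/46 (P(o, j) = j*(1/46) + o*(-1/18) = j/46 - o/18 = -o/18 + j/46)
R(N) = 10/3 (R(N) = 10*(1/3) = 10/3)
P(u(-2), c(-3))/X(R(-4), 101) = (-1/18*(-2) + 1/(46*(-3 + (-3)**3)))/(10/3) = (1/9 + 1/(46*(-3 - 27)))*(3/10) = (1/9 + (1/46)/(-30))*(3/10) = (1/9 + (1/46)*(-1/30))*(3/10) = (1/9 - 1/1380)*(3/10) = (457/4140)*(3/10) = 457/13800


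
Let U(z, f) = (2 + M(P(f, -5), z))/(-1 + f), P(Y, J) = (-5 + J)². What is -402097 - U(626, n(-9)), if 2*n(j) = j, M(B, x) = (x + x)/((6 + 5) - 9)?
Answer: -4421811/11 ≈ -4.0198e+5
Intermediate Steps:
M(B, x) = x (M(B, x) = (2*x)/(11 - 9) = (2*x)/2 = (2*x)*(½) = x)
n(j) = j/2
U(z, f) = (2 + z)/(-1 + f)
-402097 - U(626, n(-9)) = -402097 - (2 + 626)/(-1 + (½)*(-9)) = -402097 - 628/(-1 - 9/2) = -402097 - 628/(-11/2) = -402097 - (-2)*628/11 = -402097 - 1*(-1256/11) = -402097 + 1256/11 = -4421811/11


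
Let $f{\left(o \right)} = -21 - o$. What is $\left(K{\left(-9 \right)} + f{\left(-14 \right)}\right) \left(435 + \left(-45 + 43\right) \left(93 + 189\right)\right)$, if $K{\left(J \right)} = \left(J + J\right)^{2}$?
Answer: $-40893$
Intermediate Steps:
$K{\left(J \right)} = 4 J^{2}$ ($K{\left(J \right)} = \left(2 J\right)^{2} = 4 J^{2}$)
$\left(K{\left(-9 \right)} + f{\left(-14 \right)}\right) \left(435 + \left(-45 + 43\right) \left(93 + 189\right)\right) = \left(4 \left(-9\right)^{2} - 7\right) \left(435 + \left(-45 + 43\right) \left(93 + 189\right)\right) = \left(4 \cdot 81 + \left(-21 + 14\right)\right) \left(435 - 564\right) = \left(324 - 7\right) \left(435 - 564\right) = 317 \left(-129\right) = -40893$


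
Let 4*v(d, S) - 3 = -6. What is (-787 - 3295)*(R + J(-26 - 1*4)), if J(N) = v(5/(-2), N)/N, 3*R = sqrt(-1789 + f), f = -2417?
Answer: -2041/20 - 4082*I*sqrt(4206)/3 ≈ -102.05 - 88244.0*I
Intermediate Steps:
v(d, S) = -3/4 (v(d, S) = 3/4 + (1/4)*(-6) = 3/4 - 3/2 = -3/4)
R = I*sqrt(4206)/3 (R = sqrt(-1789 - 2417)/3 = sqrt(-4206)/3 = (I*sqrt(4206))/3 = I*sqrt(4206)/3 ≈ 21.618*I)
J(N) = -3/(4*N)
(-787 - 3295)*(R + J(-26 - 1*4)) = (-787 - 3295)*(I*sqrt(4206)/3 - 3/(4*(-26 - 1*4))) = -4082*(I*sqrt(4206)/3 - 3/(4*(-26 - 4))) = -4082*(I*sqrt(4206)/3 - 3/4/(-30)) = -4082*(I*sqrt(4206)/3 - 3/4*(-1/30)) = -4082*(I*sqrt(4206)/3 + 1/40) = -4082*(1/40 + I*sqrt(4206)/3) = -2041/20 - 4082*I*sqrt(4206)/3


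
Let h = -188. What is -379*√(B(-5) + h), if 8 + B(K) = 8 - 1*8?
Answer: -5306*I ≈ -5306.0*I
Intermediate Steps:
B(K) = -8 (B(K) = -8 + (8 - 1*8) = -8 + (8 - 8) = -8 + 0 = -8)
-379*√(B(-5) + h) = -379*√(-8 - 188) = -5306*I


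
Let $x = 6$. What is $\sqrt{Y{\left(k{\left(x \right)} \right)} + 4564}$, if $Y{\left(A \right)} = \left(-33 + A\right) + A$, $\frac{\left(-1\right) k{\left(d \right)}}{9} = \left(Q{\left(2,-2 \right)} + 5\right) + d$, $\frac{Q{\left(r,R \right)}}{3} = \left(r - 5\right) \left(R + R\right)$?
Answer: $\sqrt{3685} \approx 60.704$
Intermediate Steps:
$Q{\left(r,R \right)} = 6 R \left(-5 + r\right)$ ($Q{\left(r,R \right)} = 3 \left(r - 5\right) \left(R + R\right) = 3 \left(-5 + r\right) 2 R = 3 \cdot 2 R \left(-5 + r\right) = 6 R \left(-5 + r\right)$)
$k{\left(d \right)} = -369 - 9 d$ ($k{\left(d \right)} = - 9 \left(\left(6 \left(-2\right) \left(-5 + 2\right) + 5\right) + d\right) = - 9 \left(\left(6 \left(-2\right) \left(-3\right) + 5\right) + d\right) = - 9 \left(\left(36 + 5\right) + d\right) = - 9 \left(41 + d\right) = -369 - 9 d$)
$Y{\left(A \right)} = -33 + 2 A$
$\sqrt{Y{\left(k{\left(x \right)} \right)} + 4564} = \sqrt{\left(-33 + 2 \left(-369 - 54\right)\right) + 4564} = \sqrt{\left(-33 + 2 \left(-423\right)\right) + 4564} = \sqrt{\left(-33 - 846\right) + 4564} = \sqrt{-879 + 4564} = \sqrt{3685}$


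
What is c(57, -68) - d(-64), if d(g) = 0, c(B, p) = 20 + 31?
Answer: 51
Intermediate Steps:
c(B, p) = 51
c(57, -68) - d(-64) = 51 - 1*0 = 51 + 0 = 51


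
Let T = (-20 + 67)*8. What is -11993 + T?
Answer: -11617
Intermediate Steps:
T = 376 (T = 47*8 = 376)
-11993 + T = -11993 + 376 = -11617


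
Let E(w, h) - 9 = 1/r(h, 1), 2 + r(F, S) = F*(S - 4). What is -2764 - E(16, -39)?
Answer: -318896/115 ≈ -2773.0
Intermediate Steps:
r(F, S) = -2 + F*(-4 + S) (r(F, S) = -2 + F*(S - 4) = -2 + F*(-4 + S))
E(w, h) = 9 + 1/(-2 - 3*h) (E(w, h) = 9 + 1/(-2 - 4*h + h*1) = 9 + 1/(-2 - 4*h + h) = 9 + 1/(-2 - 3*h))
-2764 - E(16, -39) = -2764 - (17 + 27*(-39))/(2 + 3*(-39)) = -2764 - (17 - 1053)/(2 - 117) = -2764 - (-1036)/(-115) = -2764 - (-1)*(-1036)/115 = -2764 - 1*1036/115 = -2764 - 1036/115 = -318896/115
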